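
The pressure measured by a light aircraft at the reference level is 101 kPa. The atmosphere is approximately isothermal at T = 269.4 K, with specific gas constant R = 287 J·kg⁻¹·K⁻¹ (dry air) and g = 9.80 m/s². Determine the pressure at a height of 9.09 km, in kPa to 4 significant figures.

Scale height: H = RT/g = 287 × 269.4 / 9.80 = 7889.6 m.
Barometric formula: P = P₀ exp(−z/H).
z/H = 9090.0/7889.6 = 1.1521; exp(−1.1521) = 0.31597.
P = 101 × 0.31597 = 31.913 kPa.

P ≈ 31.91 kPa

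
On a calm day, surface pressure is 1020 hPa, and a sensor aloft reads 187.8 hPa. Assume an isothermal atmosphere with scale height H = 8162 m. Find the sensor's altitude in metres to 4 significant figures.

z ≈ 13810 m

Invert the barometric formula: z = H ln(P₀/P).
P₀/P = 1020/187.8 = 5.4313; ln(5.4313) = 1.6922.
z = 8162.0 × 1.6922 = 13812 m.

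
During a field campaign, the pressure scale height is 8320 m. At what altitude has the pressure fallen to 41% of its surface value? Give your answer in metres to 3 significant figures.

z ≈ 7420 m

Set P/P₀ = exp(−z/H) = 0.41, so z = −H ln(0.41).
−ln(0.41) = 0.89160; z = 8320.0 × 0.89160 = 7418.1 m.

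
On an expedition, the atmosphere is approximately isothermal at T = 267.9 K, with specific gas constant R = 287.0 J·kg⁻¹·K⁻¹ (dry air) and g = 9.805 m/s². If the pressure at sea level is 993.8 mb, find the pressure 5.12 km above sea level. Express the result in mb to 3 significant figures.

P ≈ 517 mb

Scale height: H = RT/g = 287.0 × 267.9 / 9.805 = 7841.6 m.
Barometric formula: P = P₀ exp(−z/H).
z/H = 5120.0/7841.6 = 0.65293; exp(−0.65293) = 0.52052.
P = 993.8 × 0.52052 = 517.29 mb.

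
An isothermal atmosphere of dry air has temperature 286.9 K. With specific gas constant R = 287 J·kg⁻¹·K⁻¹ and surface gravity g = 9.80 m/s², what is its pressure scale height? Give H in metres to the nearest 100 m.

The scale height of an isothermal atmosphere is H = RT/g.
H = 287 × 286.9 / 9.80 = 82340/9.80 = 8402.0 m.

H ≈ 8400 m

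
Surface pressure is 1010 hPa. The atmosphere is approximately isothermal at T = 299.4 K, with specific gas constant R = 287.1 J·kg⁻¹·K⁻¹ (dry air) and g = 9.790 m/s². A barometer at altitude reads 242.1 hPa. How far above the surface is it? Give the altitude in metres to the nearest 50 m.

z ≈ 12550 m

Scale height: H = RT/g = 287.1 × 299.4 / 9.790 = 8780.2 m.
Invert the barometric formula: z = H ln(P₀/P).
P₀/P = 1010/242.1 = 4.1718; ln(4.1718) = 1.4283.
z = 8780.2 × 1.4283 = 12541 m.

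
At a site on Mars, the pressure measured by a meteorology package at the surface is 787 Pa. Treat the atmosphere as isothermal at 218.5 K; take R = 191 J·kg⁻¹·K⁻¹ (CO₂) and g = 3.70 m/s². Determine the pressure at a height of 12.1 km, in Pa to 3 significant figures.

Scale height: H = RT/g = 191 × 218.5 / 3.70 = 11279 m.
Barometric formula: P = P₀ exp(−z/H).
z/H = 12100/11279 = 1.0728; exp(−1.0728) = 0.34205.
P = 787 × 0.34205 = 269.19 Pa.

P ≈ 269 Pa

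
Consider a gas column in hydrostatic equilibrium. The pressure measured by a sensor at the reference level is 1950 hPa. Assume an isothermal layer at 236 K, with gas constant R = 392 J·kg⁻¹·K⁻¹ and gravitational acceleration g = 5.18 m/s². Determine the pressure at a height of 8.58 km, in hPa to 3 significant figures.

P ≈ 1210 hPa

Scale height: H = RT/g = 392 × 236 / 5.18 = 17859 m.
Barometric formula: P = P₀ exp(−z/H).
z/H = 8580.0/17859 = 0.48043; exp(−0.48043) = 0.61852.
P = 1950 × 0.61852 = 1206.1 hPa.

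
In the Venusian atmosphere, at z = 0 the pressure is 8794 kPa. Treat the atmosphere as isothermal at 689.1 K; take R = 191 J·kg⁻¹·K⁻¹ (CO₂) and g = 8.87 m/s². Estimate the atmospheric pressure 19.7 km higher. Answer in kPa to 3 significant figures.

P ≈ 2330 kPa

Scale height: H = RT/g = 191 × 689.1 / 8.87 = 14839 m.
Barometric formula: P = P₀ exp(−z/H).
z/H = 19700/14839 = 1.3276; exp(−1.3276) = 0.26511.
P = 8794 × 0.26511 = 2331.4 kPa.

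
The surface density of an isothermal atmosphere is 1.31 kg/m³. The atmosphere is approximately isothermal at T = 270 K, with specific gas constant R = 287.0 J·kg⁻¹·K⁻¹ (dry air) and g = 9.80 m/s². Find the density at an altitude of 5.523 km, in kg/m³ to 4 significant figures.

Scale height: H = RT/g = 287.0 × 270 / 9.80 = 7907.1 m.
In an isothermal atmosphere, density decays like pressure: ρ = ρ₀ exp(−z/H).
z/H = 5523.0/7907.1 = 0.69849; exp(−0.69849) = 0.49734.
ρ = 1.31 × 0.49734 = 0.65152 kg/m³.

ρ ≈ 0.6515 kg/m³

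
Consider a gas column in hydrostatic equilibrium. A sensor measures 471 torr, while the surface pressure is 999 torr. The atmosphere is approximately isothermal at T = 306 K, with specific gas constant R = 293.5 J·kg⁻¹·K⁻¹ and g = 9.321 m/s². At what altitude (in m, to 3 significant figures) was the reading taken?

z ≈ 7240 m

Scale height: H = RT/g = 293.5 × 306 / 9.321 = 9635.3 m.
Invert the barometric formula: z = H ln(P₀/P).
P₀/P = 999/471 = 2.1210; ln(2.1210) = 0.75189.
z = 9635.3 × 0.75189 = 7244.7 m.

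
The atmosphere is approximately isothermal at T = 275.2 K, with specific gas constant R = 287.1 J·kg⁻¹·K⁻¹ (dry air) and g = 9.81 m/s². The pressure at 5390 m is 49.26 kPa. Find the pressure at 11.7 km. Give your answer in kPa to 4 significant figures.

Scale height: H = RT/g = 287.1 × 275.2 / 9.81 = 8054.0 m.
Between two levels, P₂ = P₁ exp(−Δz/H) with Δz = z₂ − z₁.
Δz = 11700 − 5390.0 = 6310.0 m; Δz/H = 6310.0/8054.0 = 0.78346.
P₂ = 49.26 × exp(−0.78346) = 49.26 × 0.45682 = 22.503 kPa.

P ≈ 22.50 kPa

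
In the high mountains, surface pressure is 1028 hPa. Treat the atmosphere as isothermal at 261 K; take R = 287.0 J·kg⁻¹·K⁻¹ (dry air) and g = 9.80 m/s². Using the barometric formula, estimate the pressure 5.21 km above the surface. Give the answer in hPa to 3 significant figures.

Scale height: H = RT/g = 287.0 × 261 / 9.80 = 7643.6 m.
Barometric formula: P = P₀ exp(−z/H).
z/H = 5210.0/7643.6 = 0.68162; exp(−0.68162) = 0.50580.
P = 1028 × 0.50580 = 519.96 hPa.

P ≈ 520 hPa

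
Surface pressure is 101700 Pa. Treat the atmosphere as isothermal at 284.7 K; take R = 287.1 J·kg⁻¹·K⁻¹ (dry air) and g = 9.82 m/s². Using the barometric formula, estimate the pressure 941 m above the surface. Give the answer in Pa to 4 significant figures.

Scale height: H = RT/g = 287.1 × 284.7 / 9.82 = 8323.6 m.
Barometric formula: P = P₀ exp(−z/H).
z/H = 941.00/8323.6 = 0.11305; exp(−0.11305) = 0.89311.
P = 101700 × 0.89311 = 90829 Pa.

P ≈ 90830 Pa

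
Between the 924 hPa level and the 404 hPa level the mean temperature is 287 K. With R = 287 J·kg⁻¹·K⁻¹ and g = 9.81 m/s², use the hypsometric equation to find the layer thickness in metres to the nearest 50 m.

Δz ≈ 6950 m

Hypsometric equation: Δz = (R T̄/g) ln(P₁/P₂).
R T̄/g = 287 × 287 / 9.81 = 8396.4 m.
ln(924/404) = ln(2.2871) = 0.82728.
Δz = 8396.4 × 0.82728 = 6946.2 m.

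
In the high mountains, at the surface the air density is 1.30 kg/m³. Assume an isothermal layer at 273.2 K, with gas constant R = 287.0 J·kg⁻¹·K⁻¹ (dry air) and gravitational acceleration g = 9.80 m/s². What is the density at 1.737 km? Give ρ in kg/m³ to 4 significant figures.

ρ ≈ 1.046 kg/m³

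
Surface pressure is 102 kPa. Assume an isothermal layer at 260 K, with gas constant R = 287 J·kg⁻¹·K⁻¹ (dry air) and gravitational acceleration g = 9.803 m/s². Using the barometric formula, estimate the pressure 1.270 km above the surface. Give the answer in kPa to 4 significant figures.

P ≈ 86.33 kPa

Scale height: H = RT/g = 287 × 260 / 9.803 = 7612.0 m.
Barometric formula: P = P₀ exp(−z/H).
z/H = 1270.0/7612.0 = 0.16684; exp(−0.16684) = 0.84634.
P = 102 × 0.84634 = 86.327 kPa.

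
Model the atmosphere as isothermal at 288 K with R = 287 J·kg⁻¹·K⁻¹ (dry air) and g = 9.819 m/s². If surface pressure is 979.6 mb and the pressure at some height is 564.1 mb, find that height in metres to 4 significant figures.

Scale height: H = RT/g = 287 × 288 / 9.819 = 8418.0 m.
Invert the barometric formula: z = H ln(P₀/P).
P₀/P = 979.6/564.1 = 1.7366; ln(1.7366) = 0.55193.
z = 8418.0 × 0.55193 = 4646.1 m.

z ≈ 4646 m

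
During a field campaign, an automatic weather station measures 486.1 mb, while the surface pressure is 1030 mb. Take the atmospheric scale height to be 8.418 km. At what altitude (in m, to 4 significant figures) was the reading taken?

z ≈ 6321 m

Invert the barometric formula: z = H ln(P₀/P).
P₀/P = 1030/486.1 = 2.1189; ln(2.1189) = 0.75090.
z = 8418.0 × 0.75090 = 6321.1 m.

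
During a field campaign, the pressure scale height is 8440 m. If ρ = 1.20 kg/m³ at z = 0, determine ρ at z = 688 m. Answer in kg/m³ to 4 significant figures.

In an isothermal atmosphere, density decays like pressure: ρ = ρ₀ exp(−z/H).
z/H = 688.00/8440.0 = 0.081517; exp(−0.081517) = 0.92172.
ρ = 1.20 × 0.92172 = 1.1061 kg/m³.

ρ ≈ 1.106 kg/m³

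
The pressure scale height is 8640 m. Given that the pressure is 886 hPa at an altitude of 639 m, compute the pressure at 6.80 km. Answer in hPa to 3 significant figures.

P ≈ 434 hPa

Between two levels, P₂ = P₁ exp(−Δz/H) with Δz = z₂ − z₁.
Δz = 6800.0 − 639.00 = 6161.0 m; Δz/H = 6161.0/8640.0 = 0.71308.
P₂ = 886 × exp(−0.71308) = 886 × 0.49013 = 434.26 hPa.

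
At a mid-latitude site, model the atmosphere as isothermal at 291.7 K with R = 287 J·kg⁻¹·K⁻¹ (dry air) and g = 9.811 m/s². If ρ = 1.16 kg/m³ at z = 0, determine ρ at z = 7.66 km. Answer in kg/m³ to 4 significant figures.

ρ ≈ 0.4727 kg/m³

Scale height: H = RT/g = 287 × 291.7 / 9.811 = 8533.1 m.
In an isothermal atmosphere, density decays like pressure: ρ = ρ₀ exp(−z/H).
z/H = 7660.0/8533.1 = 0.89768; exp(−0.89768) = 0.40751.
ρ = 1.16 × 0.40751 = 0.47271 kg/m³.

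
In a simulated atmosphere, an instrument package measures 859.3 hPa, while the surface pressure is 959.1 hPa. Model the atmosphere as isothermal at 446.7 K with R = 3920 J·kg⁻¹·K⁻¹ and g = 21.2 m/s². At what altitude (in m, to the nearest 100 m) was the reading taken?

Scale height: H = RT/g = 3920 × 446.7 / 21.2 = 82597 m.
Invert the barometric formula: z = H ln(P₀/P).
P₀/P = 959.1/859.3 = 1.1161; ln(1.1161) = 0.10984.
z = 82597 × 0.10984 = 9072.5 m.

z ≈ 9100 m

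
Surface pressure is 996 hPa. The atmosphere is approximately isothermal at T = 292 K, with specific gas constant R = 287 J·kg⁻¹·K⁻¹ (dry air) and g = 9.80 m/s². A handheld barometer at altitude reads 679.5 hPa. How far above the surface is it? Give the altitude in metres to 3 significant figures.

Scale height: H = RT/g = 287 × 292 / 9.80 = 8551.4 m.
Invert the barometric formula: z = H ln(P₀/P).
P₀/P = 996/679.5 = 1.4658; ln(1.4658) = 0.38240.
z = 8551.4 × 0.38240 = 3270.1 m.

z ≈ 3270 m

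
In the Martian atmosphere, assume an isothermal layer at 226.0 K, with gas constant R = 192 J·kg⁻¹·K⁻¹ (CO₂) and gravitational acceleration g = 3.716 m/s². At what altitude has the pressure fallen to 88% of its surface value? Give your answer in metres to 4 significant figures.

z ≈ 1493 m

Scale height: H = RT/g = 192 × 226.0 / 3.716 = 11677 m.
Set P/P₀ = exp(−z/H) = 0.88, so z = −H ln(0.88).
−ln(0.88) = 0.12783; z = 11677 × 0.12783 = 1492.7 m.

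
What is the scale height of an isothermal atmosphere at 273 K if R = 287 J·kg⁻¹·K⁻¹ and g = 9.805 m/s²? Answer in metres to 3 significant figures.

H ≈ 7990 m

The scale height of an isothermal atmosphere is H = RT/g.
H = 287 × 273 / 9.805 = 78351/9.805 = 7990.9 m.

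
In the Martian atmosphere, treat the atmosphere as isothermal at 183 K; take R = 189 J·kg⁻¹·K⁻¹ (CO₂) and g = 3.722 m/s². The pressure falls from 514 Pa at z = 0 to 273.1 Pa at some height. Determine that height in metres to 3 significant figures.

Scale height: H = RT/g = 189 × 183 / 3.722 = 9292.6 m.
Invert the barometric formula: z = H ln(P₀/P).
P₀/P = 514/273.1 = 1.8821; ln(1.8821) = 0.63239.
z = 9292.6 × 0.63239 = 5876.5 m.

z ≈ 5880 m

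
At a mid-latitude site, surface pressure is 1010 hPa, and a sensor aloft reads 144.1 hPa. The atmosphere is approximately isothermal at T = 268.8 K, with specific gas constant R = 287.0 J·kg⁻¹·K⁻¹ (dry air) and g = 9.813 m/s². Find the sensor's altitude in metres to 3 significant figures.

Scale height: H = RT/g = 287.0 × 268.8 / 9.813 = 7861.6 m.
Invert the barometric formula: z = H ln(P₀/P).
P₀/P = 1010/144.1 = 7.0090; ln(7.0090) = 1.9472.
z = 7861.6 × 1.9472 = 15308 m.

z ≈ 15300 m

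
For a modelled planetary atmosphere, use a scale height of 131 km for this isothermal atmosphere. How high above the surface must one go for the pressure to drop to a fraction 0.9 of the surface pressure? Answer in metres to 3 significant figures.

Set P/P₀ = exp(−z/H) = 0.9, so z = −H ln(0.9).
−ln(0.9) = 0.10536; z = 131000 × 0.10536 = 13802 m.

z ≈ 13800 m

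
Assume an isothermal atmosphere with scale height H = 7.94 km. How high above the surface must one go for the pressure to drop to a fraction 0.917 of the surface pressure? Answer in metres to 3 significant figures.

Set P/P₀ = exp(−z/H) = 0.917, so z = −H ln(0.917).
−ln(0.917) = 0.086648; z = 7940.0 × 0.086648 = 687.99 m.

z ≈ 688 m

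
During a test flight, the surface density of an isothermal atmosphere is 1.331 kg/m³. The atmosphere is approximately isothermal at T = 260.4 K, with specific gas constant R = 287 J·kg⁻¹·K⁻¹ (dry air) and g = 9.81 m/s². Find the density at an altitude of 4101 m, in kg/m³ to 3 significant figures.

ρ ≈ 0.777 kg/m³

Scale height: H = RT/g = 287 × 260.4 / 9.81 = 7618.2 m.
In an isothermal atmosphere, density decays like pressure: ρ = ρ₀ exp(−z/H).
z/H = 4101.0/7618.2 = 0.53832; exp(−0.53832) = 0.58373.
ρ = 1.331 × 0.58373 = 0.77694 kg/m³.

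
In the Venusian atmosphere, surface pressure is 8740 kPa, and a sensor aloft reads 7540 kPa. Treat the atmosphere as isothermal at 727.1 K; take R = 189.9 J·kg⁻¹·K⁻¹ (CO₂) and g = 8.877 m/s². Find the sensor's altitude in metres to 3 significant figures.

Scale height: H = RT/g = 189.9 × 727.1 / 8.877 = 15554 m.
Invert the barometric formula: z = H ln(P₀/P).
P₀/P = 8740/7540 = 1.1592; ln(1.1592) = 0.14773.
z = 15554 × 0.14773 = 2297.8 m.

z ≈ 2300 m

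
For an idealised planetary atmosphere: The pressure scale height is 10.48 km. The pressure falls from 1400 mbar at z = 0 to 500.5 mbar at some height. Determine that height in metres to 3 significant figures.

Invert the barometric formula: z = H ln(P₀/P).
P₀/P = 1400/500.5 = 2.7972; ln(2.7972) = 1.0286.
z = 10480 × 1.0286 = 10780 m.

z ≈ 10800 m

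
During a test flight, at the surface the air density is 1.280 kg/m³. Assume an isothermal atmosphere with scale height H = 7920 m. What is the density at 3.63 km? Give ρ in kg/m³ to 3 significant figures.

ρ ≈ 0.809 kg/m³

In an isothermal atmosphere, density decays like pressure: ρ = ρ₀ exp(−z/H).
z/H = 3630.0/7920.0 = 0.45833; exp(−0.45833) = 0.63234.
ρ = 1.280 × 0.63234 = 0.80940 kg/m³.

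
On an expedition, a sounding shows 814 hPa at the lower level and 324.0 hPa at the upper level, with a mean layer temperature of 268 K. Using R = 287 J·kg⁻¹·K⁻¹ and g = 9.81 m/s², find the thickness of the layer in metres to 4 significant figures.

Δz ≈ 7223 m

Hypsometric equation: Δz = (R T̄/g) ln(P₁/P₂).
R T̄/g = 287 × 268 / 9.81 = 7840.6 m.
ln(814/324.0) = ln(2.5123) = 0.92120.
Δz = 7840.6 × 0.92120 = 7222.8 m.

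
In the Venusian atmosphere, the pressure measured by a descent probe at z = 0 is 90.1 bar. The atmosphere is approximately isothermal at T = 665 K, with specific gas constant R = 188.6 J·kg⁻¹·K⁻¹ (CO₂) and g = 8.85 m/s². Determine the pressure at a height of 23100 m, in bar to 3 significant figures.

P ≈ 17.7 bar

Scale height: H = RT/g = 188.6 × 665 / 8.85 = 14172 m.
Barometric formula: P = P₀ exp(−z/H).
z/H = 23100/14172 = 1.6300; exp(−1.6300) = 0.19593.
P = 90.1 × 0.19593 = 17.653 bar.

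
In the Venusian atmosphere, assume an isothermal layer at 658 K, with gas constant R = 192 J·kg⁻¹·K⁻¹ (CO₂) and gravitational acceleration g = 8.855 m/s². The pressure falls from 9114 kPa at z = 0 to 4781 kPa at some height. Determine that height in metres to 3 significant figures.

z ≈ 9200 m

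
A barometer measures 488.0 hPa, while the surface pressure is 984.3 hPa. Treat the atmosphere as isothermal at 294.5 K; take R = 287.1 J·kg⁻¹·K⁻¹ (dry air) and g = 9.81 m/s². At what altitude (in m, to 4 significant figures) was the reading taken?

Scale height: H = RT/g = 287.1 × 294.5 / 9.81 = 8618.9 m.
Invert the barometric formula: z = H ln(P₀/P).
P₀/P = 984.3/488.0 = 2.0170; ln(2.0170) = 0.70161.
z = 8618.9 × 0.70161 = 6047.1 m.

z ≈ 6047 m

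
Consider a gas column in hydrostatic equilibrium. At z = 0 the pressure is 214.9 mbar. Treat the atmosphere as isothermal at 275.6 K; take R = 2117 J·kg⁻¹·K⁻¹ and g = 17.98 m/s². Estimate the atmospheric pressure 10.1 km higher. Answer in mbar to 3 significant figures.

P ≈ 157 mbar

Scale height: H = RT/g = 2117 × 275.6 / 17.98 = 32450 m.
Barometric formula: P = P₀ exp(−z/H).
z/H = 10100/32450 = 0.31125; exp(−0.31125) = 0.73253.
P = 214.9 × 0.73253 = 157.42 mbar.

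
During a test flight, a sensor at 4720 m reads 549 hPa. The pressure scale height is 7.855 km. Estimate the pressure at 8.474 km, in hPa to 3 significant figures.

P ≈ 340 hPa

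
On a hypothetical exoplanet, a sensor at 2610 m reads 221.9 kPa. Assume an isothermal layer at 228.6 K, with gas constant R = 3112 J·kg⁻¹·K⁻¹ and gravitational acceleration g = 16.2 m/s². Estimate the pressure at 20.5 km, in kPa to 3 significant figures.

P ≈ 148 kPa

Scale height: H = RT/g = 3112 × 228.6 / 16.2 = 43914 m.
Between two levels, P₂ = P₁ exp(−Δz/H) with Δz = z₂ − z₁.
Δz = 20500 − 2610.0 = 17890 m; Δz/H = 17890/43914 = 0.40739.
P₂ = 221.9 × exp(−0.40739) = 221.9 × 0.66538 = 147.65 kPa.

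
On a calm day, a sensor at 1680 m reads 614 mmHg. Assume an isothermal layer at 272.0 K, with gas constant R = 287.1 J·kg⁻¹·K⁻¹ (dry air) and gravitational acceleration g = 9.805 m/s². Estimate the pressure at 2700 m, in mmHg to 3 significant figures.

P ≈ 540 mmHg

Scale height: H = RT/g = 287.1 × 272.0 / 9.805 = 7964.4 m.
Between two levels, P₂ = P₁ exp(−Δz/H) with Δz = z₂ − z₁.
Δz = 2700.0 − 1680.0 = 1020.0 m; Δz/H = 1020.0/7964.4 = 0.12807.
P₂ = 614 × exp(−0.12807) = 614 × 0.87979 = 540.19 mmHg.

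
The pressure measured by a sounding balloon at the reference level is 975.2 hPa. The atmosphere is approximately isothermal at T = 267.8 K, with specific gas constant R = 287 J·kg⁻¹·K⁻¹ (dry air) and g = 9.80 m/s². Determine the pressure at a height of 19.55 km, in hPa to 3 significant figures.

P ≈ 80.6 hPa

Scale height: H = RT/g = 287 × 267.8 / 9.80 = 7842.7 m.
Barometric formula: P = P₀ exp(−z/H).
z/H = 19550/7842.7 = 2.4928; exp(−2.4928) = 0.082678.
P = 975.2 × 0.082678 = 80.628 hPa.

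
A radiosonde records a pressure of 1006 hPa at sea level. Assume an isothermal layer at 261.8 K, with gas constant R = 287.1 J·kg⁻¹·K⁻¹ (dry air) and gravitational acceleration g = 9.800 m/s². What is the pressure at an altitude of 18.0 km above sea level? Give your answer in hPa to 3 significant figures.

Scale height: H = RT/g = 287.1 × 261.8 / 9.800 = 7669.7 m.
Barometric formula: P = P₀ exp(−z/H).
z/H = 18000/7669.7 = 2.3469; exp(−2.3469) = 0.095665.
P = 1006 × 0.095665 = 96.239 hPa.

P ≈ 96.2 hPa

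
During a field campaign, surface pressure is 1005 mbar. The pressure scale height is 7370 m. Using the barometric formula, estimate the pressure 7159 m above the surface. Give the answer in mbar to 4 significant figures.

Barometric formula: P = P₀ exp(−z/H).
z/H = 7159.0/7370.0 = 0.97137; exp(−0.97137) = 0.37856.
P = 1005 × 0.37856 = 380.45 mbar.

P ≈ 380.5 mbar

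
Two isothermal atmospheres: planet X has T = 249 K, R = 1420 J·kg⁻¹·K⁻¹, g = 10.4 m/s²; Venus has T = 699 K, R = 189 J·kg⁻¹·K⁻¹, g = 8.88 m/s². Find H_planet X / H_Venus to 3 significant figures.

H = RT/g for each body.
H_planet X = 1420 × 249 / 10.4 = 33998 m.
H_Venus = 189 × 699 / 8.88 = 14877 m.
H_planet X/H_Venus = 33998/14877 = 2.2853.

H_planet X/H_Venus ≈ 2.29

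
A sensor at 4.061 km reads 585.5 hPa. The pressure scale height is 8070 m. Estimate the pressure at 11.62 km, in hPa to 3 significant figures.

Between two levels, P₂ = P₁ exp(−Δz/H) with Δz = z₂ − z₁.
Δz = 11620 − 4061.0 = 7559.0 m; Δz/H = 7559.0/8070.0 = 0.93668.
P₂ = 585.5 × exp(−0.93668) = 585.5 × 0.39193 = 229.48 hPa.

P ≈ 229 hPa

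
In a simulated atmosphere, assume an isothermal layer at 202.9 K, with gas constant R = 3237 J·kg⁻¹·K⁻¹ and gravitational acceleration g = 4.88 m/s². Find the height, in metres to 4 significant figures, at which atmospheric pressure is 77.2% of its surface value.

z ≈ 34830 m

Scale height: H = RT/g = 3237 × 202.9 / 4.88 = 134590 m.
Set P/P₀ = exp(−z/H) = 0.772, so z = −H ln(0.772).
−ln(0.772) = 0.25877; z = 134590 × 0.25877 = 34828 m.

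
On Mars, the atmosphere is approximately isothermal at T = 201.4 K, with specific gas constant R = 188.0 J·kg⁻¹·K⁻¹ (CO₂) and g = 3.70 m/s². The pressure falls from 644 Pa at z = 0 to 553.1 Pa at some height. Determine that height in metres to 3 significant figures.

Scale height: H = RT/g = 188.0 × 201.4 / 3.70 = 10233 m.
Invert the barometric formula: z = H ln(P₀/P).
P₀/P = 644/553.1 = 1.1643; ln(1.1643) = 0.15212.
z = 10233 × 0.15212 = 1556.6 m.

z ≈ 1560 m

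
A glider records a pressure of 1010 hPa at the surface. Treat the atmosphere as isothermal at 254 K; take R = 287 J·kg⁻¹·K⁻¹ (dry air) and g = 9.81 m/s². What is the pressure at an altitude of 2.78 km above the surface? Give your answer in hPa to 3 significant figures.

Scale height: H = RT/g = 287 × 254 / 9.81 = 7431.0 m.
Barometric formula: P = P₀ exp(−z/H).
z/H = 2780.0/7431.0 = 0.37411; exp(−0.37411) = 0.68790.
P = 1010 × 0.68790 = 694.78 hPa.

P ≈ 695 hPa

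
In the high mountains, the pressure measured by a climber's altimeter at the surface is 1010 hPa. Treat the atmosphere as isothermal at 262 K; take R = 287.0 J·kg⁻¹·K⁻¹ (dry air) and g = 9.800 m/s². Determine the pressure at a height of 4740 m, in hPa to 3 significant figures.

P ≈ 545 hPa

Scale height: H = RT/g = 287.0 × 262 / 9.800 = 7672.9 m.
Barometric formula: P = P₀ exp(−z/H).
z/H = 4740.0/7672.9 = 0.61776; exp(−0.61776) = 0.53915.
P = 1010 × 0.53915 = 544.54 hPa.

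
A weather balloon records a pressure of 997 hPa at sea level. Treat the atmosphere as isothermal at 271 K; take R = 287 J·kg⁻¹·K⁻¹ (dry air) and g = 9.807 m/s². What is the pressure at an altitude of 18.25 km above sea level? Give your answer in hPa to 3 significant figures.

P ≈ 99.8 hPa

Scale height: H = RT/g = 287 × 271 / 9.807 = 7930.8 m.
Barometric formula: P = P₀ exp(−z/H).
z/H = 18250/7930.8 = 2.3012; exp(−2.3012) = 0.10014.
P = 997 × 0.10014 = 99.840 hPa.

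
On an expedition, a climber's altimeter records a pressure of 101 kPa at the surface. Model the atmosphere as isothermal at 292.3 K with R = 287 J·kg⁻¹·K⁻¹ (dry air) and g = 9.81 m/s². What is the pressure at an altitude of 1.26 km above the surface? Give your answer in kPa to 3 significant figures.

P ≈ 87.2 kPa

Scale height: H = RT/g = 287 × 292.3 / 9.81 = 8551.5 m.
Barometric formula: P = P₀ exp(−z/H).
z/H = 1260.0/8551.5 = 0.14734; exp(−0.14734) = 0.86300.
P = 101 × 0.86300 = 87.163 kPa.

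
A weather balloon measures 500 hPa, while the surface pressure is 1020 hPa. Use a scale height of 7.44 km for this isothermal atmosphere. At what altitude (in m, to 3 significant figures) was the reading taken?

Invert the barometric formula: z = H ln(P₀/P).
P₀/P = 1020/500 = 2.0400; ln(2.0400) = 0.71295.
z = 7440.0 × 0.71295 = 5304.3 m.

z ≈ 5300 m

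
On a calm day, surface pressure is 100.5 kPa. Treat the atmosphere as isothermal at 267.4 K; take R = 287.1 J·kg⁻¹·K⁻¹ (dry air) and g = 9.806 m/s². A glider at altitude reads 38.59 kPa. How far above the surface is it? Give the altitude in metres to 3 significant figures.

z ≈ 7490 m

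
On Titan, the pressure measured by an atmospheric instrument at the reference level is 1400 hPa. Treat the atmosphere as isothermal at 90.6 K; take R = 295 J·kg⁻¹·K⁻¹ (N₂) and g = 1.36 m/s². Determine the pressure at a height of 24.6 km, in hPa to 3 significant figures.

P ≈ 400 hPa

Scale height: H = RT/g = 295 × 90.6 / 1.36 = 19652 m.
Barometric formula: P = P₀ exp(−z/H).
z/H = 24600/19652 = 1.2518; exp(−1.2518) = 0.28599.
P = 1400 × 0.28599 = 400.39 hPa.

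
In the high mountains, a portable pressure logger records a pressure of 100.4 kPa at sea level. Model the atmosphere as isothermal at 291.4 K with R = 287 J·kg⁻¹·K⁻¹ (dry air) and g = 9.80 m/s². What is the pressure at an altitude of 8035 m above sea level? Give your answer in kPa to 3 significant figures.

Scale height: H = RT/g = 287 × 291.4 / 9.80 = 8533.9 m.
Barometric formula: P = P₀ exp(−z/H).
z/H = 8035.0/8533.9 = 0.94154; exp(−0.94154) = 0.39003.
P = 100.4 × 0.39003 = 39.159 kPa.

P ≈ 39.2 kPa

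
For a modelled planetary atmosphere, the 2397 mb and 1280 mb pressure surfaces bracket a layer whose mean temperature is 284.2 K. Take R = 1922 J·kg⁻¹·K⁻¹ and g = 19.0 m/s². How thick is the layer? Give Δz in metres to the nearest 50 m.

Δz ≈ 18050 m

Hypsometric equation: Δz = (R T̄/g) ln(P₁/P₂).
R T̄/g = 1922 × 284.2 / 19.0 = 28749 m.
ln(2397/1280) = ln(1.8727) = 0.62738.
Δz = 28749 × 0.62738 = 18037 m.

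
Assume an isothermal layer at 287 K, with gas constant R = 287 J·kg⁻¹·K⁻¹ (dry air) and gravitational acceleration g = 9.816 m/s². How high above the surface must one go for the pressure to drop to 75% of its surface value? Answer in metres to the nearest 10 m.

Scale height: H = RT/g = 287 × 287 / 9.816 = 8391.3 m.
Set P/P₀ = exp(−z/H) = 0.75, so z = −H ln(0.75).
−ln(0.75) = 0.28768; z = 8391.3 × 0.28768 = 2414.0 m.

z ≈ 2410 m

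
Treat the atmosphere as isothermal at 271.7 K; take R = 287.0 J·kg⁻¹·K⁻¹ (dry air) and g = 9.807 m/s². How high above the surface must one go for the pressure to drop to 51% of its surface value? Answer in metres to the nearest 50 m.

z ≈ 5350 m

Scale height: H = RT/g = 287.0 × 271.7 / 9.807 = 7951.2 m.
Set P/P₀ = exp(−z/H) = 0.51, so z = −H ln(0.51).
−ln(0.51) = 0.67334; z = 7951.2 × 0.67334 = 5353.9 m.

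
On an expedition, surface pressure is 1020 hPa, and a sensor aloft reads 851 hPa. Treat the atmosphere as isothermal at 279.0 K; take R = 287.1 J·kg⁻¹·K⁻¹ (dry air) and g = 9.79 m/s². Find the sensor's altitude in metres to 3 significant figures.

Scale height: H = RT/g = 287.1 × 279.0 / 9.79 = 8181.9 m.
Invert the barometric formula: z = H ln(P₀/P).
P₀/P = 1020/851 = 1.1986; ln(1.1986) = 0.18115.
z = 8181.9 × 0.18115 = 1482.2 m.

z ≈ 1480 m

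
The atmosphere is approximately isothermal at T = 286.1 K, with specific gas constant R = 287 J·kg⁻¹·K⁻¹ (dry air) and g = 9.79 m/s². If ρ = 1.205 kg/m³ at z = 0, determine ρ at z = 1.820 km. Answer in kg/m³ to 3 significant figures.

ρ ≈ 0.970 kg/m³

Scale height: H = RT/g = 287 × 286.1 / 9.79 = 8387.2 m.
In an isothermal atmosphere, density decays like pressure: ρ = ρ₀ exp(−z/H).
z/H = 1820.0/8387.2 = 0.21700; exp(−0.21700) = 0.80493.
ρ = 1.205 × 0.80493 = 0.96994 kg/m³.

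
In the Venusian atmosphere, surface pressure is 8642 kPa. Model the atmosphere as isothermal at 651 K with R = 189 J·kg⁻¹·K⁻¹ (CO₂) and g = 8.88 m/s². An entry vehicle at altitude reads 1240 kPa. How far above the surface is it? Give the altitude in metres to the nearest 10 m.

z ≈ 26900 m

Scale height: H = RT/g = 189 × 651 / 8.88 = 13856 m.
Invert the barometric formula: z = H ln(P₀/P).
P₀/P = 8642/1240 = 6.9694; ln(6.9694) = 1.9415.
z = 13856 × 1.9415 = 26901 m.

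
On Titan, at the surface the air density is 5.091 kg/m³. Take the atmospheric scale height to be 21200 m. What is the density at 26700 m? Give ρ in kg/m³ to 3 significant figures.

In an isothermal atmosphere, density decays like pressure: ρ = ρ₀ exp(−z/H).
z/H = 26700/21200 = 1.2594; exp(−1.2594) = 0.28382.
ρ = 5.091 × 0.28382 = 1.4449 kg/m³.

ρ ≈ 1.44 kg/m³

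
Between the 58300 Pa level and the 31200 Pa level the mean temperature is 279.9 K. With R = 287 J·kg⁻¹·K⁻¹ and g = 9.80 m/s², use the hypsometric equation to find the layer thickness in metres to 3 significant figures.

Hypsometric equation: Δz = (R T̄/g) ln(P₁/P₂).
R T̄/g = 287 × 279.9 / 9.80 = 8197.1 m.
ln(58300/31200) = ln(1.8686) = 0.62519.
Δz = 8197.1 × 0.62519 = 5124.7 m.

Δz ≈ 5120 m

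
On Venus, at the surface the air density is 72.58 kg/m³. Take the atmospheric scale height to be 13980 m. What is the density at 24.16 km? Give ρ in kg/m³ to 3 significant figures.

ρ ≈ 12.9 kg/m³

In an isothermal atmosphere, density decays like pressure: ρ = ρ₀ exp(−z/H).
z/H = 24160/13980 = 1.7282; exp(−1.7282) = 0.17760.
ρ = 72.58 × 0.17760 = 12.890 kg/m³.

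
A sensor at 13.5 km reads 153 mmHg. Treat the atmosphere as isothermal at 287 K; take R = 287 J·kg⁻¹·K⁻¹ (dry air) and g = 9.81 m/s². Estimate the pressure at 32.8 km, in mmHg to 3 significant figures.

P ≈ 15.4 mmHg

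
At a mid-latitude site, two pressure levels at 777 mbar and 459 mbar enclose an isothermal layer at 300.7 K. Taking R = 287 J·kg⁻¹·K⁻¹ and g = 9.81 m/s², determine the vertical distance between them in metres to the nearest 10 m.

Hypsometric equation: Δz = (R T̄/g) ln(P₁/P₂).
R T̄/g = 287 × 300.7 / 9.81 = 8797.2 m.
ln(777/459) = ln(1.6928) = 0.52638.
Δz = 8797.2 × 0.52638 = 4630.7 m.

Δz ≈ 4630 m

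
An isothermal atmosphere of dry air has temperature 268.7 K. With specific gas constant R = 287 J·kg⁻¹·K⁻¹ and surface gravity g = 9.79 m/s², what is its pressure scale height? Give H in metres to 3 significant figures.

H ≈ 7880 m

The scale height of an isothermal atmosphere is H = RT/g.
H = 287 × 268.7 / 9.79 = 77117/9.79 = 7877.1 m.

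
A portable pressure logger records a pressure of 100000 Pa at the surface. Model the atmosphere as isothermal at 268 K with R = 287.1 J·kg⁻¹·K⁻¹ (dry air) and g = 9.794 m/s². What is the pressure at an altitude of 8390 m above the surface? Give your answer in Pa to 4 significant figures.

Scale height: H = RT/g = 287.1 × 268 / 9.794 = 7856.1 m.
Barometric formula: P = P₀ exp(−z/H).
z/H = 8390.0/7856.1 = 1.0680; exp(−1.0680) = 0.34370.
P = 100000 × 0.34370 = 34370 Pa.

P ≈ 34370 Pa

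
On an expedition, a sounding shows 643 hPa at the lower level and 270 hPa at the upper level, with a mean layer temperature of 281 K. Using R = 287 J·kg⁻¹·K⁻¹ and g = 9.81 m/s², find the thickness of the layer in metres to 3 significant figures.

Δz ≈ 7130 m

Hypsometric equation: Δz = (R T̄/g) ln(P₁/P₂).
R T̄/g = 287 × 281 / 9.81 = 8220.9 m.
ln(643/270) = ln(2.3815) = 0.86773.
Δz = 8220.9 × 0.86773 = 7133.5 m.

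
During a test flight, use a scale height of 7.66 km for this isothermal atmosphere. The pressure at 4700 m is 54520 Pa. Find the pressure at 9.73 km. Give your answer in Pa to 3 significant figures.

P ≈ 28300 Pa

Between two levels, P₂ = P₁ exp(−Δz/H) with Δz = z₂ − z₁.
Δz = 9730.0 − 4700.0 = 5030.0 m; Δz/H = 5030.0/7660.0 = 0.65666.
P₂ = 54520 × exp(−0.65666) = 54520 × 0.51858 = 28273 Pa.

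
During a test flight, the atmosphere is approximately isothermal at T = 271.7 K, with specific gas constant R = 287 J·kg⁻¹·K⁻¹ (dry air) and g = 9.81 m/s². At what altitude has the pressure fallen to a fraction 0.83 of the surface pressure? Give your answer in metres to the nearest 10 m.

Scale height: H = RT/g = 287 × 271.7 / 9.81 = 7948.8 m.
Set P/P₀ = exp(−z/H) = 0.83, so z = −H ln(0.83).
−ln(0.83) = 0.18633; z = 7948.8 × 0.18633 = 1481.1 m.

z ≈ 1480 m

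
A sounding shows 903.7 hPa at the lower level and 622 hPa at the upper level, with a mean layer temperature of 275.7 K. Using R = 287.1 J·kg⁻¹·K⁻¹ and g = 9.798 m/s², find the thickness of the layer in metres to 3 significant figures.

Hypsometric equation: Δz = (R T̄/g) ln(P₁/P₂).
R T̄/g = 287.1 × 275.7 / 9.798 = 8078.5 m.
ln(903.7/622) = ln(1.4529) = 0.37356.
Δz = 8078.5 × 0.37356 = 3017.8 m.

Δz ≈ 3020 m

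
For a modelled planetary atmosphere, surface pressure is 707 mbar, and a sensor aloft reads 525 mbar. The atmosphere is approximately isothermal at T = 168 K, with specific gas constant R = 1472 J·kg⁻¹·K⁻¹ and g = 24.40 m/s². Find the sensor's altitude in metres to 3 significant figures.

Scale height: H = RT/g = 1472 × 168 / 24.40 = 10135 m.
Invert the barometric formula: z = H ln(P₀/P).
P₀/P = 707/525 = 1.3467; ln(1.3467) = 0.29766.
z = 10135 × 0.29766 = 3016.8 m.

z ≈ 3020 m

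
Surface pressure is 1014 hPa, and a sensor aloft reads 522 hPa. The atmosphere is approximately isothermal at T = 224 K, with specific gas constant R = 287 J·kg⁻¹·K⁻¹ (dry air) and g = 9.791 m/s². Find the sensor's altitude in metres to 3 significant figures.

Scale height: H = RT/g = 287 × 224 / 9.791 = 6566.0 m.
Invert the barometric formula: z = H ln(P₀/P).
P₀/P = 1014/522 = 1.9425; ln(1.9425) = 0.66398.
z = 6566.0 × 0.66398 = 4359.7 m.

z ≈ 4360 m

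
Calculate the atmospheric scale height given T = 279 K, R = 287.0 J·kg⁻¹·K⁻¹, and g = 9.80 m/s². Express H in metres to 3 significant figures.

The scale height of an isothermal atmosphere is H = RT/g.
H = 287.0 × 279 / 9.80 = 80073/9.80 = 8170.7 m.

H ≈ 8170 m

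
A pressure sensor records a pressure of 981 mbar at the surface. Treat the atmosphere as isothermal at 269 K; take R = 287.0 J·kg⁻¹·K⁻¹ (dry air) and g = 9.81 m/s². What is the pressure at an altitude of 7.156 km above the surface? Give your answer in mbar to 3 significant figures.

Scale height: H = RT/g = 287.0 × 269 / 9.81 = 7869.8 m.
Barometric formula: P = P₀ exp(−z/H).
z/H = 7156.0/7869.8 = 0.90930; exp(−0.90930) = 0.40281.
P = 981 × 0.40281 = 395.16 mbar.

P ≈ 395 mbar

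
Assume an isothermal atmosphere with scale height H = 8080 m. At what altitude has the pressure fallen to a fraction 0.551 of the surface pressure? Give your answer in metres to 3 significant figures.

z ≈ 4820 m

Set P/P₀ = exp(−z/H) = 0.551, so z = −H ln(0.551).
−ln(0.551) = 0.59602; z = 8080.0 × 0.59602 = 4815.8 m.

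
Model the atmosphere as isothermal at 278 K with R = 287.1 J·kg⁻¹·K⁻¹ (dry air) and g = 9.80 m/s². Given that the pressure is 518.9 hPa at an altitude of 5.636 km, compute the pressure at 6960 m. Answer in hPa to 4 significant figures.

P ≈ 441.0 hPa

Scale height: H = RT/g = 287.1 × 278 / 9.80 = 8144.3 m.
Between two levels, P₂ = P₁ exp(−Δz/H) with Δz = z₂ − z₁.
Δz = 6960.0 − 5636.0 = 1324.0 m; Δz/H = 1324.0/8144.3 = 0.16257.
P₂ = 518.9 × exp(−0.16257) = 518.9 × 0.84996 = 441.04 hPa.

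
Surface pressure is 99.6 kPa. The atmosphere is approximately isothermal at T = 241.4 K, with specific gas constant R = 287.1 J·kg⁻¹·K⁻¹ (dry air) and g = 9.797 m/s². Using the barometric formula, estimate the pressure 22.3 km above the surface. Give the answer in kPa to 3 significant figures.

P ≈ 4.26 kPa

Scale height: H = RT/g = 287.1 × 241.4 / 9.797 = 7074.2 m.
Barometric formula: P = P₀ exp(−z/H).
z/H = 22300/7074.2 = 3.1523; exp(−3.1523) = 0.042754.
P = 99.6 × 0.042754 = 4.2583 kPa.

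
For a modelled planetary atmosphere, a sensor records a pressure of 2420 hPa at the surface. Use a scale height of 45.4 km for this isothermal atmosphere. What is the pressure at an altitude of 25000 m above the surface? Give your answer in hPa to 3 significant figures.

Barometric formula: P = P₀ exp(−z/H).
z/H = 25000/45400 = 0.55066; exp(−0.55066) = 0.57657.
P = 2420 × 0.57657 = 1395.3 hPa.

P ≈ 1400 hPa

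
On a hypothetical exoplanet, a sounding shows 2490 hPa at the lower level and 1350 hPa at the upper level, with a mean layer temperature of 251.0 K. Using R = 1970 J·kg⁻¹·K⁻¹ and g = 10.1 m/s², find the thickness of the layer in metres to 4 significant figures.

Δz ≈ 29970 m

Hypsometric equation: Δz = (R T̄/g) ln(P₁/P₂).
R T̄/g = 1970 × 251.0 / 10.1 = 48957 m.
ln(2490/1350) = ln(1.8444) = 0.61215.
Δz = 48957 × 0.61215 = 29969 m.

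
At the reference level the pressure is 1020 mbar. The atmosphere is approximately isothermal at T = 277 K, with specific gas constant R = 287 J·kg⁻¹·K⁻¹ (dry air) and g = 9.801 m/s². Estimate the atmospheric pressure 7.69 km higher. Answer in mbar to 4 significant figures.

P ≈ 395.2 mbar

Scale height: H = RT/g = 287 × 277 / 9.801 = 8111.3 m.
Barometric formula: P = P₀ exp(−z/H).
z/H = 7690.0/8111.3 = 0.94806; exp(−0.94806) = 0.38749.
P = 1020 × 0.38749 = 395.24 mbar.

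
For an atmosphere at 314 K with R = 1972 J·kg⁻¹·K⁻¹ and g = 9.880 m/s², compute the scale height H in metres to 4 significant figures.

The scale height of an isothermal atmosphere is H = RT/g.
H = 1972 × 314 / 9.880 = 619210/9.880 = 62673 m.

H ≈ 62670 m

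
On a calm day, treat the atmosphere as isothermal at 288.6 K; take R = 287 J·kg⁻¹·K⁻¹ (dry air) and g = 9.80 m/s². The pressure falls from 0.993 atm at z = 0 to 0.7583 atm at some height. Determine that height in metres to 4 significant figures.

z ≈ 2279 m

Scale height: H = RT/g = 287 × 288.6 / 9.80 = 8451.9 m.
Invert the barometric formula: z = H ln(P₀/P).
P₀/P = 0.993/0.7583 = 1.3095; ln(1.3095) = 0.26965.
z = 8451.9 × 0.26965 = 2279.1 m.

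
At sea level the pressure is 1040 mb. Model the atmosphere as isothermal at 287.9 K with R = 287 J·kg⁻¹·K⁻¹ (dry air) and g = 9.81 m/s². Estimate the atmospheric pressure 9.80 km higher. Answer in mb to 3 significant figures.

P ≈ 325 mb

Scale height: H = RT/g = 287 × 287.9 / 9.81 = 8422.8 m.
Barometric formula: P = P₀ exp(−z/H).
z/H = 9800.0/8422.8 = 1.1635; exp(−1.1635) = 0.31239.
P = 1040 × 0.31239 = 324.89 mb.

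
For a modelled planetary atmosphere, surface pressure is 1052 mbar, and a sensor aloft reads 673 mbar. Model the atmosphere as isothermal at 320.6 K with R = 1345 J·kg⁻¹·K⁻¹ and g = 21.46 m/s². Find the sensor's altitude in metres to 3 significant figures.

Scale height: H = RT/g = 1345 × 320.6 / 21.46 = 20094 m.
Invert the barometric formula: z = H ln(P₀/P).
P₀/P = 1052/673 = 1.5632; ln(1.5632) = 0.44674.
z = 20094 × 0.44674 = 8976.8 m.

z ≈ 8980 m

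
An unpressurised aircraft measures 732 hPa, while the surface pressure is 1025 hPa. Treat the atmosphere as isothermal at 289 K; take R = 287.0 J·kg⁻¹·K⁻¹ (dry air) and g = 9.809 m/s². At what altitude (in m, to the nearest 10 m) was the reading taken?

Scale height: H = RT/g = 287.0 × 289 / 9.809 = 8455.8 m.
Invert the barometric formula: z = H ln(P₀/P).
P₀/P = 1025/732 = 1.4003; ln(1.4003) = 0.33669.
z = 8455.8 × 0.33669 = 2847.0 m.

z ≈ 2850 m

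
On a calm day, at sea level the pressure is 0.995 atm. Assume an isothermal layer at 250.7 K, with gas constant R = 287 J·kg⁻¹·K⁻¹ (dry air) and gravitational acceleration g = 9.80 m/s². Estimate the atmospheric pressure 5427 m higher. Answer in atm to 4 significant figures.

Scale height: H = RT/g = 287 × 250.7 / 9.80 = 7341.9 m.
Barometric formula: P = P₀ exp(−z/H).
z/H = 5427.0/7341.9 = 0.73918; exp(−0.73918) = 0.47751.
P = 0.995 × 0.47751 = 0.47512 atm.

P ≈ 0.4751 atm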